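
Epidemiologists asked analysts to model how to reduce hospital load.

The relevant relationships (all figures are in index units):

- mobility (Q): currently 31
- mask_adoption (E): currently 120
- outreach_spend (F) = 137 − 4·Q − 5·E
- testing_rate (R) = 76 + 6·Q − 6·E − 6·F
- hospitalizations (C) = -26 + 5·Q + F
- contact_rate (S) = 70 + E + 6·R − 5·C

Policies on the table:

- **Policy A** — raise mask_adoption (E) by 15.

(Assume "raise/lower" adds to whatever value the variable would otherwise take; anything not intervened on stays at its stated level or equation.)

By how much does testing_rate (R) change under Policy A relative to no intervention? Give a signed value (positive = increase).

360

Baseline:
  Q = 31
  E = 120
  F = 137 − 4·31 − 5·120 = -587
  R = 76 + 6·31 − 6·120 − 6·(-587) = 3064
Policy A (E + 15):
  Q = 31
  E = 120 + 15 = 135
  F = 137 − 4·31 − 5·135 = -662
  R = 76 + 6·31 − 6·135 − 6·(-662) = 3424
Change in R: 3424 − 3064 = 360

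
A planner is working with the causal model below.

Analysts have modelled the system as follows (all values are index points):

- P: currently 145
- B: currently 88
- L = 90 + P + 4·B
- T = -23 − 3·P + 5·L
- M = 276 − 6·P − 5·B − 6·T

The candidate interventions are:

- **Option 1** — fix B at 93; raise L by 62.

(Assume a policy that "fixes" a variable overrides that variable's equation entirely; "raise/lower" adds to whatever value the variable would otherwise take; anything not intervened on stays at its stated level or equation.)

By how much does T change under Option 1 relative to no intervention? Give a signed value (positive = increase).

Baseline:
  P = 145
  B = 88
  L = 90 + 145 + 4·88 = 587
  T = -23 − 3·145 + 5·587 = 2477
Option 1 (B := 93, L + 62):
  P = 145
  B = 93
  L = 90 + 145 + 4·93 (+62 from intervention) = 669
  T = -23 − 3·145 + 5·669 = 2887
Change in T: 2887 − 2477 = 410

410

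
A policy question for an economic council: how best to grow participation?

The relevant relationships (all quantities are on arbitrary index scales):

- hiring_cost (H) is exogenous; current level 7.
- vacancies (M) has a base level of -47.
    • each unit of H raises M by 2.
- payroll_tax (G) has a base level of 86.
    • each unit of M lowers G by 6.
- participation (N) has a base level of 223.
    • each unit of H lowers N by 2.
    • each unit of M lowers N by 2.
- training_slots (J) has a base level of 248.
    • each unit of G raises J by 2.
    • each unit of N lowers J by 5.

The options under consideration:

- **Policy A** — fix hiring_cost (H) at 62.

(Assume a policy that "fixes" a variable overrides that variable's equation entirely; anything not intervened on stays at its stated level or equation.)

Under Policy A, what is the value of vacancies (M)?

77

Policy A (H := 62):
  H = 62
  M = -47 + 2·62 = 77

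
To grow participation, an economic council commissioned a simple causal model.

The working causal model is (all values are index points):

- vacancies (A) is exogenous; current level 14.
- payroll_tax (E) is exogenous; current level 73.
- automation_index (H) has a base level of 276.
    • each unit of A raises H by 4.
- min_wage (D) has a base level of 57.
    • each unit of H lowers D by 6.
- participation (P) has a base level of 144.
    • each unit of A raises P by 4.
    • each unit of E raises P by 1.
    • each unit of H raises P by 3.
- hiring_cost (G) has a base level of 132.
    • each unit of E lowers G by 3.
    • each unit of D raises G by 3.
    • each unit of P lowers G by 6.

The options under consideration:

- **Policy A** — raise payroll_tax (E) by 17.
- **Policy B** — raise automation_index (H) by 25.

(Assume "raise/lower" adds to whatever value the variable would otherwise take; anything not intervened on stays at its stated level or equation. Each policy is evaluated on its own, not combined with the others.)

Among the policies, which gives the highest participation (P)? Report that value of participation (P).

Policy A (E + 17):
  A = 14
  E = 73 + 17 = 90
  H = 276 + 4·14 = 332
  P = 144 + 4·14 + 90 + 3·332 = 1286
Policy B (H + 25):
  A = 14
  E = 73
  H = 276 + 4·14 (+25 from intervention) = 357
  P = 144 + 4·14 + 73 + 3·357 = 1344
Comparing — Policy A: P=1286, Policy B: P=1344. Highest is 1344 (Policy B).

1344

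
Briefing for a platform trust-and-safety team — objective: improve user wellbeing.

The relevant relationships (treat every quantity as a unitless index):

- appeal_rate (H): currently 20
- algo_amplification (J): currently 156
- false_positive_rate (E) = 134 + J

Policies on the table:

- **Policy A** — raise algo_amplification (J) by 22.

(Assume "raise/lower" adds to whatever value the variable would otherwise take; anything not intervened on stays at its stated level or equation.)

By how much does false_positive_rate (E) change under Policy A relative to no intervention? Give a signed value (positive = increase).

Baseline:
  J = 156
  E = 134 + 156 = 290
Policy A (J + 22):
  J = 156 + 22 = 178
  E = 134 + 178 = 312
Change in E: 312 − 290 = 22

22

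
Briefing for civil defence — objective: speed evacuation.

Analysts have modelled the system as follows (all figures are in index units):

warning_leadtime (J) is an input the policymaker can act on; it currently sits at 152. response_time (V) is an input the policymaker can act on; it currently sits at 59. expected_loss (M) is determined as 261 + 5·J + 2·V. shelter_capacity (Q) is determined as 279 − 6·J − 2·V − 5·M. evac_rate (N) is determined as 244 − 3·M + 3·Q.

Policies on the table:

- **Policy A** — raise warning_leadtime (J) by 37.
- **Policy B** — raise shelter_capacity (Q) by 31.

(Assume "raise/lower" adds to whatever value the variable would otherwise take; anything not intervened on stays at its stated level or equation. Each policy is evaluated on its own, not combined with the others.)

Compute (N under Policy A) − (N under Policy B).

-4089

Policy A (J + 37):
  J = 152 + 37 = 189
  V = 59
  M = 261 + 5·189 + 2·59 = 1324
  Q = 279 − 6·189 − 2·59 − 5·1324 = -7593
  N = 244 − 3·1324 + 3·(-7593) = -26507
Policy B (Q + 31):
  J = 152
  V = 59
  M = 261 + 5·152 + 2·59 = 1139
  Q = 279 − 6·152 − 2·59 − 5·1139 (+31 from intervention) = -6415
  N = 244 − 3·1139 + 3·(-6415) = -22418
N: -26507 − (-22418) = -4089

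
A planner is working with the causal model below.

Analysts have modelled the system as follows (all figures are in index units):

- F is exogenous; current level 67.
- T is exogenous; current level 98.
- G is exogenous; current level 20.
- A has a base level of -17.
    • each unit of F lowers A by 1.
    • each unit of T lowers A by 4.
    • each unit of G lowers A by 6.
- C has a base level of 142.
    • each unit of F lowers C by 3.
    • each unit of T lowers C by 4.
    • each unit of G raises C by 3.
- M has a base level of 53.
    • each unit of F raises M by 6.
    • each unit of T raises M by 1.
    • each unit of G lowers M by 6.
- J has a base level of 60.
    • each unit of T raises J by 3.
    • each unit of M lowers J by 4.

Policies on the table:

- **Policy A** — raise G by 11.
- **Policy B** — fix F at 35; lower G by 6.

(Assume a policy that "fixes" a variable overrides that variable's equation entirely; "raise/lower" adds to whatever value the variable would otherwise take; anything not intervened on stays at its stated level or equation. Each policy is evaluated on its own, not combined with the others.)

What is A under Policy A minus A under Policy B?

-134

Policy A (G + 11):
  F = 67
  T = 98
  G = 20 + 11 = 31
  A = -17 − 67 − 4·98 − 6·31 = -662
Policy B (F := 35, G − 6):
  F = 35
  T = 98
  G = 20 − 6 = 14
  A = -17 − 35 − 4·98 − 6·14 = -528
A: -662 − (-528) = -134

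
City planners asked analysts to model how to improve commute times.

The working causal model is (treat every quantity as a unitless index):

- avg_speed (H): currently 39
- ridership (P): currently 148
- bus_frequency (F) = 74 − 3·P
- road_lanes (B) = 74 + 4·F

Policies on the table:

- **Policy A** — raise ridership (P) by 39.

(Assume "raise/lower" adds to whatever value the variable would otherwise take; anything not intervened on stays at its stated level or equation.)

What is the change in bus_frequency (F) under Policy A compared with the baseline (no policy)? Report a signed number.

-117

Baseline:
  P = 148
  F = 74 − 3·148 = -370
Policy A (P + 39):
  P = 148 + 39 = 187
  F = 74 − 3·187 = -487
Change in F: -487 − (-370) = -117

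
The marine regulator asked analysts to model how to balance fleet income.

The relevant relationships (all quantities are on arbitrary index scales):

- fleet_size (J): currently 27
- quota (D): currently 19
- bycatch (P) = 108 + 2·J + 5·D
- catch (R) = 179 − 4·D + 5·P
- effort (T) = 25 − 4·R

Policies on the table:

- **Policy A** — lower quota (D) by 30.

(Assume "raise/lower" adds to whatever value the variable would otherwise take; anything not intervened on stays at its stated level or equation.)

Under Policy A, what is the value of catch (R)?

758

Policy A (D − 30):
  J = 27
  D = 19 − 30 = -11
  P = 108 + 2·27 + 5·(-11) = 107
  R = 179 − 4·(-11) + 5·107 = 758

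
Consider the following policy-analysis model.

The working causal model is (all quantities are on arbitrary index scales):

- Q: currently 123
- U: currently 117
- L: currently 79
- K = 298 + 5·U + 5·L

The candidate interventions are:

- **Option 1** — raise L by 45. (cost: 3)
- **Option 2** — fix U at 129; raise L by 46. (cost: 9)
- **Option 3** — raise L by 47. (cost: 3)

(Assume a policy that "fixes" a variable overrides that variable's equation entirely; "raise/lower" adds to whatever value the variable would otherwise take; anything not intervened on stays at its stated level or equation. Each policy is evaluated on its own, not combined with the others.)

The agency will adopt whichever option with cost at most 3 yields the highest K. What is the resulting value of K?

1513

Option 1 (L + 45):
  U = 117
  L = 79 + 45 = 124
  K = 298 + 5·117 + 5·124 = 1503
Option 3 (L + 47):
  U = 117
  L = 79 + 47 = 126
  K = 298 + 5·117 + 5·126 = 1513
Comparing — Option 1: K=1503, Option 3: K=1513. Highest is 1513 (Option 3).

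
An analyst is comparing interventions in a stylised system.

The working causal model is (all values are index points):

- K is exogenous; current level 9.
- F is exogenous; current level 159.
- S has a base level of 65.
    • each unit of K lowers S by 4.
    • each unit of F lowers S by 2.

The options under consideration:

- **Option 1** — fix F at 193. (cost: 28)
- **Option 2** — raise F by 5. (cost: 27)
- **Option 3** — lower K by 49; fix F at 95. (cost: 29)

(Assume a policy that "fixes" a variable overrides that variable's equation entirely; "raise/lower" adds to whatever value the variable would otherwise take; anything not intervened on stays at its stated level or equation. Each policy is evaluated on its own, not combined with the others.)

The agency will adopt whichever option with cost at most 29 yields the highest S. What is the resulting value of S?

35

Option 1 (F := 193):
  K = 9
  F = 193
  S = 65 − 4·9 − 2·193 = -357
Option 2 (F + 5):
  K = 9
  F = 159 + 5 = 164
  S = 65 − 4·9 − 2·164 = -299
Option 3 (K − 49, F := 95):
  K = 9 − 49 = -40
  F = 95
  S = 65 − 4·(-40) − 2·95 = 35
Comparing — Option 1: S=-357, Option 2: S=-299, Option 3: S=35. Highest is 35 (Option 3).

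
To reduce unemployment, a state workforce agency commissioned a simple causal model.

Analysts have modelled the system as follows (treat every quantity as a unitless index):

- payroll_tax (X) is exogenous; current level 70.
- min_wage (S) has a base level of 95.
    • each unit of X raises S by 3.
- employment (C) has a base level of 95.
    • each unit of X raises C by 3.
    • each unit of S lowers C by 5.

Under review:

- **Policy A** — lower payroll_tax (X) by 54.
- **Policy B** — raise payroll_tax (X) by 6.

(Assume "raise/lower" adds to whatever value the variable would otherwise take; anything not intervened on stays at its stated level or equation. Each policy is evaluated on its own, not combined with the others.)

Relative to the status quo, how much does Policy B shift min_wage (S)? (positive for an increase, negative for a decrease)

18

Baseline:
  X = 70
  S = 95 + 3·70 = 305
Policy B (X + 6):
  X = 70 + 6 = 76
  S = 95 + 3·76 = 323
Change in S: 323 − 305 = 18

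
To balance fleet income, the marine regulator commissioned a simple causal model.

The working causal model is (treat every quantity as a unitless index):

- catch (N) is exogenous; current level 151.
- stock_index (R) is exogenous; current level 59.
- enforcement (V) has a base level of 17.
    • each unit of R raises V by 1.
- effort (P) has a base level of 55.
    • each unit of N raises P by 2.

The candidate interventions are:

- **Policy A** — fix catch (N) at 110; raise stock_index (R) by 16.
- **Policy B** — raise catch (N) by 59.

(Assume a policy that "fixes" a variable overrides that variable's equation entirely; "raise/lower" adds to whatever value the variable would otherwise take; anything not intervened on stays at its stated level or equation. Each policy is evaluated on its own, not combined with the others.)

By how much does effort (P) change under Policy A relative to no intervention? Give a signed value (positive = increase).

Baseline:
  N = 151
  P = 55 + 2·151 = 357
Policy A (N := 110, R + 16):
  N = 110
  P = 55 + 2·110 = 275
Change in P: 275 − 357 = -82

-82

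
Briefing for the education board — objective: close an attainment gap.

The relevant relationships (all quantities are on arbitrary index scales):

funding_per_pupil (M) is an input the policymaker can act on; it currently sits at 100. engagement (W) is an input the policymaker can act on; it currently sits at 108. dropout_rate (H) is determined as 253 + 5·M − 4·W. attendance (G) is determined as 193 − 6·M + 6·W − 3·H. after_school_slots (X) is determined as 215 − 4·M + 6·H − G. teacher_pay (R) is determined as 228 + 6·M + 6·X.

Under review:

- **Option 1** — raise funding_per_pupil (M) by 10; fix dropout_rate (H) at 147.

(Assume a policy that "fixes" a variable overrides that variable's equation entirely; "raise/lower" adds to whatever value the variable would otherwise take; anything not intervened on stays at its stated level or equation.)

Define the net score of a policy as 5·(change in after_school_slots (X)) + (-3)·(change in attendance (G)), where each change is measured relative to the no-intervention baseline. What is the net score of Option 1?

-9116

Baseline:
  M = 100
  W = 108
  H = 253 + 5·100 − 4·108 = 321
  G = 193 − 6·100 + 6·108 − 3·321 = -722
  X = 215 − 4·100 + 6·321 − (-722) = 2463
Option 1 (M + 10, H := 147):
  M = 100 + 10 = 110
  W = 108
  H = 147
  G = 193 − 6·110 + 6·108 − 3·147 = -260
  X = 215 − 4·110 + 6·147 − (-260) = 917
ΔX = 917 − 2463 = -1546; ΔG = -260 − (-722) = 462
Score = 5·(-1546) + (-3)·462 = -9116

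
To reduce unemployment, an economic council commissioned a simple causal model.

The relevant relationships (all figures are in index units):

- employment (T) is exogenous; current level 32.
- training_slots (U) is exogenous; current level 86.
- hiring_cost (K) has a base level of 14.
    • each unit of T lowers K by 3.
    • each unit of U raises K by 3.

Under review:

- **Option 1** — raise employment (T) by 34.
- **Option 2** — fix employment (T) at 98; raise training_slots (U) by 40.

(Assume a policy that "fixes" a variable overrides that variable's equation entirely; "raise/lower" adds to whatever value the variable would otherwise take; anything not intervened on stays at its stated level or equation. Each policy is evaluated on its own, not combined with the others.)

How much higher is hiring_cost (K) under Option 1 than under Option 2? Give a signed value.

-24

Option 1 (T + 34):
  T = 32 + 34 = 66
  U = 86
  K = 14 − 3·66 + 3·86 = 74
Option 2 (T := 98, U + 40):
  T = 98
  U = 86 + 40 = 126
  K = 14 − 3·98 + 3·126 = 98
K: 74 − 98 = -24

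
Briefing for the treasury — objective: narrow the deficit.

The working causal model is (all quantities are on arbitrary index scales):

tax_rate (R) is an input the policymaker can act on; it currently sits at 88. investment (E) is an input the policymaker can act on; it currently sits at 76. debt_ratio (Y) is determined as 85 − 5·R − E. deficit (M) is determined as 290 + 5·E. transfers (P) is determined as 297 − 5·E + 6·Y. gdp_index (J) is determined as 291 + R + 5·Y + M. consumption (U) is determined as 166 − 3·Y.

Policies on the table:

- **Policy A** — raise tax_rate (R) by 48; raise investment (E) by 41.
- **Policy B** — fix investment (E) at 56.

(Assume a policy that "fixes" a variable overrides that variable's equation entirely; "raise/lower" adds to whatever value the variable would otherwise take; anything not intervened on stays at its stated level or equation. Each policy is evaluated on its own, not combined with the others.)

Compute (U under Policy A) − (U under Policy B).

Policy A (R + 48, E + 41):
  R = 88 + 48 = 136
  E = 76 + 41 = 117
  Y = 85 − 5·136 − 117 = -712
  U = 166 − 3·(-712) = 2302
Policy B (E := 56):
  R = 88
  E = 56
  Y = 85 − 5·88 − 56 = -411
  U = 166 − 3·(-411) = 1399
U: 2302 − 1399 = 903

903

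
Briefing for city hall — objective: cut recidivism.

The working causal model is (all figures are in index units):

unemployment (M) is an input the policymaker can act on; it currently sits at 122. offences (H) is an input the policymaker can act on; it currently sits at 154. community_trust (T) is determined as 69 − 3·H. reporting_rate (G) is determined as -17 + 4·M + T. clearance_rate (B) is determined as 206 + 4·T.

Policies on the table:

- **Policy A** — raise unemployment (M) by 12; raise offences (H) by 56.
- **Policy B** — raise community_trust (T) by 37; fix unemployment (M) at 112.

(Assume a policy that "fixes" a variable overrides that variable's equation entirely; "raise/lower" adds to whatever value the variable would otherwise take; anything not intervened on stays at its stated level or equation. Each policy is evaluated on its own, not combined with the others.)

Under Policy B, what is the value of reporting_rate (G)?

Policy B (T + 37, M := 112):
  M = 112
  H = 154
  T = 69 − 3·154 (+37 from intervention) = -356
  G = -17 + 4·112 + (-356) = 75

75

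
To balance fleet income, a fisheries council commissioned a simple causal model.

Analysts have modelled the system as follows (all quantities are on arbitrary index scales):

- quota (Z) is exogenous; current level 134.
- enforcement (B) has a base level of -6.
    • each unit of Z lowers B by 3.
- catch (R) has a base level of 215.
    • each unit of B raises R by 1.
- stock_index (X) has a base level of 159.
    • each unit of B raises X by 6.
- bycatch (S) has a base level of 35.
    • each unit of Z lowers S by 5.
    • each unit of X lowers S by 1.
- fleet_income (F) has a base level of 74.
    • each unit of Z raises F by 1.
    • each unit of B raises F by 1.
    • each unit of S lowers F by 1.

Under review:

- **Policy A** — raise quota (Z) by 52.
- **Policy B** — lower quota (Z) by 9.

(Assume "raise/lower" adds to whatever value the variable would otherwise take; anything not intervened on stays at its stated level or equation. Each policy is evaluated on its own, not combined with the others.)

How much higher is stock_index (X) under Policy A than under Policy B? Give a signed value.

Policy A (Z + 52):
  Z = 134 + 52 = 186
  B = -6 − 3·186 = -564
  X = 159 + 6·(-564) = -3225
Policy B (Z − 9):
  Z = 134 − 9 = 125
  B = -6 − 3·125 = -381
  X = 159 + 6·(-381) = -2127
X: -3225 − (-2127) = -1098

-1098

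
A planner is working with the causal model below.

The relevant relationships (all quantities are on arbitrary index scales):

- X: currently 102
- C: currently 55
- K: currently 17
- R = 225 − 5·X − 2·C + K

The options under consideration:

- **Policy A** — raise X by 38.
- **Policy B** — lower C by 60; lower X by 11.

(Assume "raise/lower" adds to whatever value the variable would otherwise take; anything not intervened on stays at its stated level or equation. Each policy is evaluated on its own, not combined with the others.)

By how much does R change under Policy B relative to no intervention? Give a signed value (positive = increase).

Baseline:
  X = 102
  C = 55
  K = 17
  R = 225 − 5·102 − 2·55 + 17 = -378
Policy B (C − 60, X − 11):
  X = 102 − 11 = 91
  C = 55 − 60 = -5
  K = 17
  R = 225 − 5·91 − 2·(-5) + 17 = -203
Change in R: -203 − (-378) = 175

175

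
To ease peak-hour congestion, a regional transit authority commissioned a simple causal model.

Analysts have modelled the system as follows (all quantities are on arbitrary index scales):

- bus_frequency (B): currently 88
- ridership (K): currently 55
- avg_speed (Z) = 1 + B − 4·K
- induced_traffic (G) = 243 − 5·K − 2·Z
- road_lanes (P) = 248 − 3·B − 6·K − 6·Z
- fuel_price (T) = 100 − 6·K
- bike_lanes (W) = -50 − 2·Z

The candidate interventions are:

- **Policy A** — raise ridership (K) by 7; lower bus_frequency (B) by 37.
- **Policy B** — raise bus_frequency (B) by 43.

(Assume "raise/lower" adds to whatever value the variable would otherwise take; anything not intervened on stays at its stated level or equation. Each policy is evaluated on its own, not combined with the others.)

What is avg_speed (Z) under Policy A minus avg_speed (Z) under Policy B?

Policy A (K + 7, B − 37):
  B = 88 − 37 = 51
  K = 55 + 7 = 62
  Z = 1 + 51 − 4·62 = -196
Policy B (B + 43):
  B = 88 + 43 = 131
  K = 55
  Z = 1 + 131 − 4·55 = -88
Z: -196 − (-88) = -108

-108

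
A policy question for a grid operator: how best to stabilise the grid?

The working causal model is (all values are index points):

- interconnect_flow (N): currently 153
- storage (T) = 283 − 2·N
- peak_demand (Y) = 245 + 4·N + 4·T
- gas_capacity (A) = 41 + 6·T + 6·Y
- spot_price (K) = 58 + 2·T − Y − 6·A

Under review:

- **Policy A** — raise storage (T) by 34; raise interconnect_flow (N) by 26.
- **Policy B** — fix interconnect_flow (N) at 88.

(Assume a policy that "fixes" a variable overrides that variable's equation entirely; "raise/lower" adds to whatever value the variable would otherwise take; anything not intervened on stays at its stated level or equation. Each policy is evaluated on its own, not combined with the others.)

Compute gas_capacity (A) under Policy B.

6833

Policy B (N := 88):
  N = 88
  T = 283 − 2·88 = 107
  Y = 245 + 4·88 + 4·107 = 1025
  A = 41 + 6·107 + 6·1025 = 6833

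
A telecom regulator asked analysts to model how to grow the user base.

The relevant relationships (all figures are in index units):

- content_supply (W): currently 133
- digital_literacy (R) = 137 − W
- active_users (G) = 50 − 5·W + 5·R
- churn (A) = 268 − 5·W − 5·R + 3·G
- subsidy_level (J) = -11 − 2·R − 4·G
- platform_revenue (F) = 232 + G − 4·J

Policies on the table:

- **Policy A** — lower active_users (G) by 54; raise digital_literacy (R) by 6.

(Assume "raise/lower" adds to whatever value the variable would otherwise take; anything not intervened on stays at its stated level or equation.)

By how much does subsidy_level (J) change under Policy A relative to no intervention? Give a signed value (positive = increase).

84

Baseline:
  W = 133
  R = 137 − 133 = 4
  G = 50 − 5·133 + 5·4 = -595
  J = -11 − 2·4 − 4·(-595) = 2361
Policy A (G − 54, R + 6):
  W = 133
  R = 137 − 133 (+6 from intervention) = 10
  G = 50 − 5·133 + 5·10 (−54 from intervention) = -619
  J = -11 − 2·10 − 4·(-619) = 2445
Change in J: 2445 − 2361 = 84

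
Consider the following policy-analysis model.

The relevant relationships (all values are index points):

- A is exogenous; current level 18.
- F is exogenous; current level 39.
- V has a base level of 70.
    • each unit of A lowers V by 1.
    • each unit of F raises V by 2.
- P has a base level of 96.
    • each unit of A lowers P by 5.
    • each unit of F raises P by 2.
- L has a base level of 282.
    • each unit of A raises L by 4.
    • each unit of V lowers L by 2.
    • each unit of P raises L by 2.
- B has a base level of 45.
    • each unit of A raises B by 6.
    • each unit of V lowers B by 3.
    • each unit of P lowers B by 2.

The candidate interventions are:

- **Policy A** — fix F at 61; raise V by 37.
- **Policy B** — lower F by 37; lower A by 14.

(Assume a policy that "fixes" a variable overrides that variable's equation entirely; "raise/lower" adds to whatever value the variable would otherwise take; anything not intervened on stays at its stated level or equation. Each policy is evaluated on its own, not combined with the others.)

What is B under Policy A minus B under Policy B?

Policy A (F := 61, V + 37):
  A = 18
  F = 61
  V = 70 − 18 + 2·61 (+37 from intervention) = 211
  P = 96 − 5·18 + 2·61 = 128
  B = 45 + 6·18 − 3·211 − 2·128 = -736
Policy B (F − 37, A − 14):
  A = 18 − 14 = 4
  F = 39 − 37 = 2
  V = 70 − 4 + 2·2 = 70
  P = 96 − 5·4 + 2·2 = 80
  B = 45 + 6·4 − 3·70 − 2·80 = -301
B: -736 − (-301) = -435

-435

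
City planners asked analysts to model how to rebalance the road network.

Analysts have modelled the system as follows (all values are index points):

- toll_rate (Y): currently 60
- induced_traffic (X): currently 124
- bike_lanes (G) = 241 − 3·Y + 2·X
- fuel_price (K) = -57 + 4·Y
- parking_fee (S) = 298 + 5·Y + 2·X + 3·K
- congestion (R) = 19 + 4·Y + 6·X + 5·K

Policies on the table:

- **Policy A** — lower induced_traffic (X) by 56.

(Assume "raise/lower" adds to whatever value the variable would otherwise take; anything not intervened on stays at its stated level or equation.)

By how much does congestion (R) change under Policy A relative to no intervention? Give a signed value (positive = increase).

Baseline:
  Y = 60
  X = 124
  K = -57 + 4·60 = 183
  R = 19 + 4·60 + 6·124 + 5·183 = 1918
Policy A (X − 56):
  Y = 60
  X = 124 − 56 = 68
  K = -57 + 4·60 = 183
  R = 19 + 4·60 + 6·68 + 5·183 = 1582
Change in R: 1582 − 1918 = -336

-336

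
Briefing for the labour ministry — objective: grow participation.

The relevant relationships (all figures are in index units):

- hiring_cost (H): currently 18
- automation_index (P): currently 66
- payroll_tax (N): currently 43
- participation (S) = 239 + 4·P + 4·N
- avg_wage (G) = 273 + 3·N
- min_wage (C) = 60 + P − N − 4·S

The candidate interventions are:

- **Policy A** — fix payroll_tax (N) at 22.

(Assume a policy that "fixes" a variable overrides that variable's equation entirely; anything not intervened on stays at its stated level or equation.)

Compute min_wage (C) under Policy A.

Policy A (N := 22):
  P = 66
  N = 22
  S = 239 + 4·66 + 4·22 = 591
  C = 60 + 66 − 22 − 4·591 = -2260

-2260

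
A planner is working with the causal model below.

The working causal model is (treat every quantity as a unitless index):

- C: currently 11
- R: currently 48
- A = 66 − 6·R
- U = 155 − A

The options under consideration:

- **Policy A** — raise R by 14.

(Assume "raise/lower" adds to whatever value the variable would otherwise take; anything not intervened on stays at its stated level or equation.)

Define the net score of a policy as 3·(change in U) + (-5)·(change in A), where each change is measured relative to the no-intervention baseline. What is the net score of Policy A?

672

Baseline:
  R = 48
  A = 66 − 6·48 = -222
  U = 155 − (-222) = 377
Policy A (R + 14):
  R = 48 + 14 = 62
  A = 66 − 6·62 = -306
  U = 155 − (-306) = 461
ΔU = 461 − 377 = 84; ΔA = -306 − (-222) = -84
Score = 3·84 + (-5)·(-84) = 672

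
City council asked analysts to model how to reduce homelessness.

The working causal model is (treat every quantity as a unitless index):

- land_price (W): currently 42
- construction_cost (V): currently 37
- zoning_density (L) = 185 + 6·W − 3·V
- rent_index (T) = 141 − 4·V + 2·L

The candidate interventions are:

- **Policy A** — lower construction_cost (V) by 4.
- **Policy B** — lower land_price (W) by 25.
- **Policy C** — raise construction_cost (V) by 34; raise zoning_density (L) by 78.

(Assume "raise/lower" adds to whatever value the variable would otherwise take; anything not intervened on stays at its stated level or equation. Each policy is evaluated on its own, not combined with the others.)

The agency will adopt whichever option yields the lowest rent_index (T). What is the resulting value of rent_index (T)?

Policy A (V − 4):
  W = 42
  V = 37 − 4 = 33
  L = 185 + 6·42 − 3·33 = 338
  T = 141 − 4·33 + 2·338 = 685
Policy B (W − 25):
  W = 42 − 25 = 17
  V = 37
  L = 185 + 6·17 − 3·37 = 176
  T = 141 − 4·37 + 2·176 = 345
Policy C (V + 34, L + 78):
  W = 42
  V = 37 + 34 = 71
  L = 185 + 6·42 − 3·71 (+78 from intervention) = 302
  T = 141 − 4·71 + 2·302 = 461
Comparing — Policy A: T=685, Policy B: T=345, Policy C: T=461. Lowest is 345 (Policy B).

345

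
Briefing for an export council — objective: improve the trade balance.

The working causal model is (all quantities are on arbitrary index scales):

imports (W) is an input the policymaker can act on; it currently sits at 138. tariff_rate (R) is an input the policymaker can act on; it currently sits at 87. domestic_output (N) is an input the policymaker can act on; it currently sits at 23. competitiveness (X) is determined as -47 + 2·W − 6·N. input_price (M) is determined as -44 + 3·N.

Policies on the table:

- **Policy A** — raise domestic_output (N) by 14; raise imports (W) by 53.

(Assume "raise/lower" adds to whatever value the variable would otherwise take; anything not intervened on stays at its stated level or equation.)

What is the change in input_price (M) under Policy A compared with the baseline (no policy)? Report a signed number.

Baseline:
  N = 23
  M = -44 + 3·23 = 25
Policy A (N + 14, W + 53):
  N = 23 + 14 = 37
  M = -44 + 3·37 = 67
Change in M: 67 − 25 = 42

42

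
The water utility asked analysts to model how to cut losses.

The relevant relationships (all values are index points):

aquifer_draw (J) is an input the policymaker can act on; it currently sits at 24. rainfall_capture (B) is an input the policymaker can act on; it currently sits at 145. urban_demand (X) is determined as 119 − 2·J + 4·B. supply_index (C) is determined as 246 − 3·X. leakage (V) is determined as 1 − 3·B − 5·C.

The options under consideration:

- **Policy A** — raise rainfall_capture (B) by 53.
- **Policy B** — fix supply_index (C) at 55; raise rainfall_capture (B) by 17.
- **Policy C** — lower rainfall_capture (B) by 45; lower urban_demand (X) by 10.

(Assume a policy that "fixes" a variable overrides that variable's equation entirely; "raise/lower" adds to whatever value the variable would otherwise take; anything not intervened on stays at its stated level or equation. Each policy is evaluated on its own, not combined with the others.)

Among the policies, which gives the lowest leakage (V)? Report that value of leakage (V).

Policy A (B + 53):
  J = 24
  B = 145 + 53 = 198
  X = 119 − 2·24 + 4·198 = 863
  C = 246 − 3·863 = -2343
  V = 1 − 3·198 − 5·(-2343) = 11122
Policy B (C := 55, B + 17):
  J = 24
  B = 145 + 17 = 162
  X = 119 − 2·24 + 4·162 = 719
  C = 55
  V = 1 − 3·162 − 5·55 = -760
Policy C (B − 45, X − 10):
  J = 24
  B = 145 − 45 = 100
  X = 119 − 2·24 + 4·100 (−10 from intervention) = 461
  C = 246 − 3·461 = -1137
  V = 1 − 3·100 − 5·(-1137) = 5386
Comparing — Policy A: V=11122, Policy B: V=-760, Policy C: V=5386. Lowest is -760 (Policy B).

-760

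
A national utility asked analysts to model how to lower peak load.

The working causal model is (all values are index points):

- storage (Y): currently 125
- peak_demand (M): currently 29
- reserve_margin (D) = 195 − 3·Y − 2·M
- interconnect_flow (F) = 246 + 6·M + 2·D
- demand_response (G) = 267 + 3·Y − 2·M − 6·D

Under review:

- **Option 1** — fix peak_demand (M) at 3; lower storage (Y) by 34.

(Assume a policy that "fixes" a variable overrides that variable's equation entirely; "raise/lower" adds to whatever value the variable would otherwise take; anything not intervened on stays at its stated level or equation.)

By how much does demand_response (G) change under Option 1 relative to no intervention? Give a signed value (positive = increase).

Baseline:
  Y = 125
  M = 29
  D = 195 − 3·125 − 2·29 = -238
  G = 267 + 3·125 − 2·29 − 6·(-238) = 2012
Option 1 (M := 3, Y − 34):
  Y = 125 − 34 = 91
  M = 3
  D = 195 − 3·91 − 2·3 = -84
  G = 267 + 3·91 − 2·3 − 6·(-84) = 1038
Change in G: 1038 − 2012 = -974

-974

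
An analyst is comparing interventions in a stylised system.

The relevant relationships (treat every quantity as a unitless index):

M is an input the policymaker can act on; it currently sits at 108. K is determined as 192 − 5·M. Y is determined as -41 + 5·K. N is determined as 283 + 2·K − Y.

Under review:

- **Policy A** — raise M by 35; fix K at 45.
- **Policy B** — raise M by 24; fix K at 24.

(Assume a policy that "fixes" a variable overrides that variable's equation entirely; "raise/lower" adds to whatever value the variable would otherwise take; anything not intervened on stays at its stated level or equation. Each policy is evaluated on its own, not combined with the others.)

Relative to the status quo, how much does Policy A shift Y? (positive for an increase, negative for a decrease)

Baseline:
  M = 108
  K = 192 − 5·108 = -348
  Y = -41 + 5·(-348) = -1781
Policy A (M + 35, K := 45):
  M = 108 + 35 = 143
  K = 45
  Y = -41 + 5·45 = 184
Change in Y: 184 − (-1781) = 1965

1965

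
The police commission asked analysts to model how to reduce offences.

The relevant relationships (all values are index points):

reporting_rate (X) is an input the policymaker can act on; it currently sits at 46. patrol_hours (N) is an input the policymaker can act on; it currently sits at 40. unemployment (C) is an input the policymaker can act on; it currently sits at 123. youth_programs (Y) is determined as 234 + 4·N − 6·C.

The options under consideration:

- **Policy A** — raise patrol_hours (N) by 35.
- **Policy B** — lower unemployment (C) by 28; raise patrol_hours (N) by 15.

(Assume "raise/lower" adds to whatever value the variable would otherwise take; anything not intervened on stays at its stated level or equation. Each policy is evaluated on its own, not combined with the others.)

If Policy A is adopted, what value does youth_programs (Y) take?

-204

Policy A (N + 35):
  N = 40 + 35 = 75
  C = 123
  Y = 234 + 4·75 − 6·123 = -204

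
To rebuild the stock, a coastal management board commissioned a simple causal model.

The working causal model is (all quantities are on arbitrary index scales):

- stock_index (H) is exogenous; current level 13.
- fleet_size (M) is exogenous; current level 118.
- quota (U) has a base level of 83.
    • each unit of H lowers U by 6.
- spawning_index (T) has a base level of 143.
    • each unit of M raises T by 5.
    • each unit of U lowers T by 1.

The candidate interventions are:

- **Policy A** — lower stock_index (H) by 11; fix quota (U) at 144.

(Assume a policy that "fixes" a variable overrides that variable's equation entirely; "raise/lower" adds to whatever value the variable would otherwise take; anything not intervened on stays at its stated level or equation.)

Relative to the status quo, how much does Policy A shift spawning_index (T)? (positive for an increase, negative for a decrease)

-139

Baseline:
  H = 13
  M = 118
  U = 83 − 6·13 = 5
  T = 143 + 5·118 − 5 = 728
Policy A (H − 11, U := 144):
  H = 13 − 11 = 2
  M = 118
  U = 144
  T = 143 + 5·118 − 144 = 589
Change in T: 589 − 728 = -139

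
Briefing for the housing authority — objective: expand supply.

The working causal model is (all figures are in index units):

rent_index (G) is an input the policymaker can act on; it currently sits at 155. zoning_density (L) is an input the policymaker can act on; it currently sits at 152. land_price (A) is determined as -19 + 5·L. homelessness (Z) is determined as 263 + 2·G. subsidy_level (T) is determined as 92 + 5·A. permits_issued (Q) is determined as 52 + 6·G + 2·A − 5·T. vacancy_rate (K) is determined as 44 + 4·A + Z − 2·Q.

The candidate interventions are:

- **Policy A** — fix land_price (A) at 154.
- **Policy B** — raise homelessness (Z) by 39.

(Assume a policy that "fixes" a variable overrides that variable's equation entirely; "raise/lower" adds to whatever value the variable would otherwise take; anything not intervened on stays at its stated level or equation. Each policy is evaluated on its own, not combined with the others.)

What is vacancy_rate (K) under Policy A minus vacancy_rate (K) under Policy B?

Policy A (A := 154):
  G = 155
  L = 152
  A = 154
  Z = 263 + 2·155 = 573
  T = 92 + 5·154 = 862
  Q = 52 + 6·155 + 2·154 − 5·862 = -3020
  K = 44 + 4·154 + 573 − 2·(-3020) = 7273
Policy B (Z + 39):
  G = 155
  L = 152
  A = -19 + 5·152 = 741
  Z = 263 + 2·155 (+39 from intervention) = 612
  T = 92 + 5·741 = 3797
  Q = 52 + 6·155 + 2·741 − 5·3797 = -16521
  K = 44 + 4·741 + 612 − 2·(-16521) = 36662
K: 7273 − 36662 = -29389

-29389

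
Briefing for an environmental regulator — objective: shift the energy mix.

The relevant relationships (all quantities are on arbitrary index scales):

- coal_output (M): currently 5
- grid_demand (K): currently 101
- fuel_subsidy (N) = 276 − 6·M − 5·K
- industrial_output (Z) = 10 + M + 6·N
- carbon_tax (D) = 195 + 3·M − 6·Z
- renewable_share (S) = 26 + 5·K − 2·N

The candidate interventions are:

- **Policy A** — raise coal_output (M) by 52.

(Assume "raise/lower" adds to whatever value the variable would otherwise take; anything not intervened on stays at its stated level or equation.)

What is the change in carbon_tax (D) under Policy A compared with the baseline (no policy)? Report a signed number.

Baseline:
  M = 5
  K = 101
  N = 276 − 6·5 − 5·101 = -259
  Z = 10 + 5 + 6·(-259) = -1539
  D = 195 + 3·5 − 6·(-1539) = 9444
Policy A (M + 52):
  M = 5 + 52 = 57
  K = 101
  N = 276 − 6·57 − 5·101 = -571
  Z = 10 + 57 + 6·(-571) = -3359
  D = 195 + 3·57 − 6·(-3359) = 20520
Change in D: 20520 − 9444 = 11076

11076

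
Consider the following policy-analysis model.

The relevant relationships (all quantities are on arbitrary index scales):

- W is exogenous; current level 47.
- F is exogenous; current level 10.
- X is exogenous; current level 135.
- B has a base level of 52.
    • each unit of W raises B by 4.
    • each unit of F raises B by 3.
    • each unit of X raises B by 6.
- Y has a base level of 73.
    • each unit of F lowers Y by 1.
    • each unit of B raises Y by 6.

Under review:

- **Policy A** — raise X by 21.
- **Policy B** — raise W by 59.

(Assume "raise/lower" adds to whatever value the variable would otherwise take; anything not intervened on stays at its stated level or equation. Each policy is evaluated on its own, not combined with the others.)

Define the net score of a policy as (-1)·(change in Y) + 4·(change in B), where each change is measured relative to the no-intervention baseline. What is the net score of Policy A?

Baseline:
  W = 47
  F = 10
  X = 135
  B = 52 + 4·47 + 3·10 + 6·135 = 1080
  Y = 73 − 10 + 6·1080 = 6543
Policy A (X + 21):
  W = 47
  F = 10
  X = 135 + 21 = 156
  B = 52 + 4·47 + 3·10 + 6·156 = 1206
  Y = 73 − 10 + 6·1206 = 7299
ΔY = 7299 − 6543 = 756; ΔB = 1206 − 1080 = 126
Score = (-1)·756 + 4·126 = -252

-252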